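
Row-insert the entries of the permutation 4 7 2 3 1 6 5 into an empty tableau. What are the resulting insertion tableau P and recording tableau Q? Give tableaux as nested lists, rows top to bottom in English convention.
Insert each entry of the permutation into P by Schensted row insertion, recording in Q the position of each new cell.

Insert 4: appended to row 1. P = [[4]], Q = [[1]].
Insert 7: appended to row 1. P = [[4, 7]], Q = [[1, 2]].
Insert 2: 2 bumps 4 from row 1; 4 starts row 2. P = [[2, 7], [4]], Q = [[1, 2], [3]].
Insert 3: 3 bumps 7 from row 1; 7 appends to row 2. P = [[2, 3], [4, 7]], Q = [[1, 2], [3, 4]].
Insert 1: 1 bumps 2 from row 1; 2 bumps 4 from row 2; 4 starts row 3. P = [[1, 3], [2, 7], [4]], Q = [[1, 2], [3, 4], [5]].
Insert 6: appended to row 1. P = [[1, 3, 6], [2, 7], [4]], Q = [[1, 2, 6], [3, 4], [5]].
Insert 5: 5 bumps 6 from row 1; 6 bumps 7 from row 2; 7 appends to row 3. P = [[1, 3, 5], [2, 6], [4, 7]], Q = [[1, 2, 6], [3, 4], [5, 7]].

So P = [[1, 3, 5], [2, 6], [4, 7]], Q = [[1, 2, 6], [3, 4], [5, 7]].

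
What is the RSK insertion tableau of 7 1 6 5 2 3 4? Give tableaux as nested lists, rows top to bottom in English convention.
P = [[1, 2, 3, 4], [5], [6], [7]]

After inserting 7: P = [[7]].
After inserting 1: P = [[1], [7]].
After inserting 6: P = [[1, 6], [7]].
After inserting 5: P = [[1, 5], [6], [7]].
After inserting 2: P = [[1, 2], [5], [6], [7]].
After inserting 3: P = [[1, 2, 3], [5], [6], [7]].
After inserting 4: P = [[1, 2, 3, 4], [5], [6], [7]].

So P = [[1, 2, 3, 4], [5], [6], [7]].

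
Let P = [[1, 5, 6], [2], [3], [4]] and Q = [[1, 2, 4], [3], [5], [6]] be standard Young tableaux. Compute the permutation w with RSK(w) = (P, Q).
4 5 3 6 2 1

Reverse the RSK construction: for i from n down to 1, find the cell of Q containing i, remove the entry at that cell from P, and reverse-bump it up through P; the value ejected from row 1 is w(i).

Step i=6: Q has 6 at row 4, column 1; remove 4 from row 4 of P and reverse-bump: 4 enters row 3 and ejects 3; 3 enters row 2 and ejects 2; 2 enters row 1 and ejects 1. So w(6) = 1. P is now [[2, 5, 6], [3], [4]].
Step i=5: Q has 5 at row 3, column 1; remove 4 from row 3 of P and reverse-bump: 4 enters row 2 and ejects 3; 3 enters row 1 and ejects 2. So w(5) = 2. P is now [[3, 5, 6], [4]].
Step i=4: Q has 4 at row 1, column 3; remove that cell from P, ejecting 6. So w(4) = 6. P is now [[3, 5], [4]].
Step i=3: Q has 3 at row 2, column 1; remove 4 from row 2 of P and reverse-bump: 4 enters row 1 and ejects 3. So w(3) = 3. P is now [[4, 5]].
Step i=2: Q has 2 at row 1, column 2; remove that cell from P, ejecting 5. So w(2) = 5. P is now [[4]].
Step i=1: Q has 1 at row 1, column 1; remove that cell from P, ejecting 4. So w(1) = 4. P is now [].

So w = 4 5 3 6 2 1.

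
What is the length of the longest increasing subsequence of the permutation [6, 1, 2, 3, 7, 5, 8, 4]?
5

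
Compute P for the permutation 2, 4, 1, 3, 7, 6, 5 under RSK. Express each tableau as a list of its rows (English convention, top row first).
P = [[1, 3, 5], [2, 4, 6], [7]]

Insert 2: appended to row 1. P = [[2]].
Insert 4: appended to row 1. P = [[2, 4]].
Insert 1: 1 bumps 2 from row 1; 2 starts row 2. P = [[1, 4], [2]].
Insert 3: 3 bumps 4 from row 1; 4 appends to row 2. P = [[1, 3], [2, 4]].
Insert 7: appended to row 1. P = [[1, 3, 7], [2, 4]].
Insert 6: 6 bumps 7 from row 1; 7 appends to row 2. P = [[1, 3, 6], [2, 4, 7]].
Insert 5: 5 bumps 6 from row 1; 6 bumps 7 from row 2; 7 starts row 3. P = [[1, 3, 5], [2, 4, 6], [7]].

So P = [[1, 3, 5], [2, 4, 6], [7]].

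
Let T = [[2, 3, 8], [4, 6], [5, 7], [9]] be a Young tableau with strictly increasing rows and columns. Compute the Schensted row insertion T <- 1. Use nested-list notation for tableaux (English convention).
[[1, 3, 8], [2, 6], [4, 7], [5], [9]]

In row 1, 1 replaces 2 (the leftmost entry greater than 1); 2 is bumped to row 2. In row 2, 2 replaces 4 (the leftmost entry greater than 2); 4 is bumped to row 3. In row 3, 4 replaces 5 (the leftmost entry greater than 4); 5 is bumped to row 4. In row 4, 5 replaces 9 (the leftmost entry greater than 5); 9 is bumped to row 5. 9 starts a new row 5. The new tableau is [[1, 3, 8], [2, 6], [4, 7], [5], [9]].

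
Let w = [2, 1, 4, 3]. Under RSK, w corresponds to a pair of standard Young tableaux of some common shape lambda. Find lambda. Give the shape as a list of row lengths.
Row-insert each entry into an empty tableau.

After inserting 2: P = [[2]].
After inserting 1: P = [[1], [2]].
After inserting 4: P = [[1, 4], [2]].
After inserting 3: P = [[1, 3], [2, 4]].

The final insertion tableau P = [[1, 3], [2, 4]] has shape [2, 2].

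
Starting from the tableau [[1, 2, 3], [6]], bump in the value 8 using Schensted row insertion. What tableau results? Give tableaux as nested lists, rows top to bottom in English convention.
8 is larger than every entry of row 1, so it is appended to row 1. The new tableau is [[1, 2, 3, 8], [6]].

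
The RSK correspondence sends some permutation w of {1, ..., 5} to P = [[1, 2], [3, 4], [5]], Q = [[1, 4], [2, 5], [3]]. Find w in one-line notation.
Reverse the RSK construction: for i from n down to 1, find the cell of Q containing i, remove the entry at that cell from P, and reverse-bump it up through P; the value ejected from row 1 is w(i).

Step i=5: Q has 5 at row 2, column 2; remove 4 from row 2 of P and reverse-bump: 4 enters row 1 and ejects 2. So w(5) = 2. P is now [[1, 4], [3], [5]].
Step i=4: Q has 4 at row 1, column 2; remove that cell from P, ejecting 4. So w(4) = 4. P is now [[1], [3], [5]].
Step i=3: Q has 3 at row 3, column 1; remove 5 from row 3 of P and reverse-bump: 5 enters row 2 and ejects 3; 3 enters row 1 and ejects 1. So w(3) = 1. P is now [[3], [5]].
Step i=2: Q has 2 at row 2, column 1; remove 5 from row 2 of P and reverse-bump: 5 enters row 1 and ejects 3. So w(2) = 3. P is now [[5]].
Step i=1: Q has 1 at row 1, column 1; remove that cell from P, ejecting 5. So w(1) = 5. P is now [].

So w = 5 3 1 4 2.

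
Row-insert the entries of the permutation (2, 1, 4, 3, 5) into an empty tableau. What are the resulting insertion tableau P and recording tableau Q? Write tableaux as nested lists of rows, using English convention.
P = [[1, 3, 5], [2, 4]], Q = [[1, 3, 5], [2, 4]]

Insert each entry of the permutation into P by Schensted row insertion, recording in Q the position of each new cell.

After inserting 2: P = [[2]].
After inserting 1: P = [[1], [2]].
After inserting 4: P = [[1, 4], [2]].
After inserting 3: P = [[1, 3], [2, 4]].
After inserting 5: P = [[1, 3, 5], [2, 4]].

So P = [[1, 3, 5], [2, 4]], Q = [[1, 3, 5], [2, 4]].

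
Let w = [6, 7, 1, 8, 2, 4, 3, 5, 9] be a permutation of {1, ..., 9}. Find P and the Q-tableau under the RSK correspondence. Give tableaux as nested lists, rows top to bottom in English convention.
Insert each entry of the permutation into P by Schensted row insertion, recording in Q the position of each new cell.

After inserting 6: P = [[6]].
After inserting 7: P = [[6, 7]].
After inserting 1: P = [[1, 7], [6]].
After inserting 8: P = [[1, 7, 8], [6]].
After inserting 2: P = [[1, 2, 8], [6, 7]].
After inserting 4: P = [[1, 2, 4], [6, 7, 8]].
After inserting 3: P = [[1, 2, 3], [4, 7, 8], [6]].
After inserting 5: P = [[1, 2, 3, 5], [4, 7, 8], [6]].
After inserting 9: P = [[1, 2, 3, 5, 9], [4, 7, 8], [6]].

So P = [[1, 2, 3, 5, 9], [4, 7, 8], [6]], Q = [[1, 2, 4, 8, 9], [3, 5, 6], [7]].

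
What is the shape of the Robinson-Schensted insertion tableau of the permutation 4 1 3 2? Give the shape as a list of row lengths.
Row-insert each entry into an empty tableau.

After inserting 4: P = [[4]].
After inserting 1: P = [[1], [4]].
After inserting 3: P = [[1, 3], [4]].
After inserting 2: P = [[1, 2], [3], [4]].

The final insertion tableau P = [[1, 2], [3], [4]] has shape [2, 1, 1].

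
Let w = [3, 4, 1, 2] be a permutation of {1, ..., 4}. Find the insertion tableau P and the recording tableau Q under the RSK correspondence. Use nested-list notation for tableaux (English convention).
Insert each entry of the permutation into P by Schensted row insertion, recording in Q the position of each new cell.

Insert 3: appended to row 1. P = [[3]].
Insert 4: appended to row 1. P = [[3, 4]].
Insert 1: 1 bumps 3 from row 1; 3 starts row 2. P = [[1, 4], [3]].
Insert 2: 2 bumps 4 from row 1; 4 appends to row 2. P = [[1, 2], [3, 4]].

So P = [[1, 2], [3, 4]], Q = [[1, 2], [3, 4]].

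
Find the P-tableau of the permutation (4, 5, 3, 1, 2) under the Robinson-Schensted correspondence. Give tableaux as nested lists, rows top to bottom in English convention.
P = [[1, 2], [3, 5], [4]]

Insert 4: appended to row 1. P = [[4]].
Insert 5: appended to row 1. P = [[4, 5]].
Insert 3: 3 bumps 4 from row 1; 4 starts row 2. P = [[3, 5], [4]].
Insert 1: 1 bumps 3 from row 1; 3 bumps 4 from row 2; 4 starts row 3. P = [[1, 5], [3], [4]].
Insert 2: 2 bumps 5 from row 1; 5 appends to row 2. P = [[1, 2], [3, 5], [4]].

So P = [[1, 2], [3, 5], [4]].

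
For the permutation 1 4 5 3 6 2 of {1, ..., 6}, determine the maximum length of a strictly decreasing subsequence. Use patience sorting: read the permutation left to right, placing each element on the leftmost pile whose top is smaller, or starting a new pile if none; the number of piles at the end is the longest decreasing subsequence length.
3

1: new pile. tops = [1]
4: onto pile 1 (replacing 1). tops = [4]
5: onto pile 1 (replacing 4). tops = [5]
3: new pile. tops = [5, 3]
6: onto pile 1 (replacing 5). tops = [6, 3]
2: new pile. tops = [6, 3, 2]

3 piles, so the longest decreasing subsequence has length 3.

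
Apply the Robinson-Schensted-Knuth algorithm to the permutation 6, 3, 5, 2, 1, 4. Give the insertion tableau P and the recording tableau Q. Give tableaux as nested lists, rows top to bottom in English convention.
Insert each entry of the permutation into P by Schensted row insertion, recording in Q the position of each new cell.

Insert 6: appended to row 1. P = [[6]].
Insert 3: 3 bumps 6 from row 1; 6 starts row 2. P = [[3], [6]].
Insert 5: appended to row 1. P = [[3, 5], [6]].
Insert 2: 2 bumps 3 from row 1; 3 bumps 6 from row 2; 6 starts row 3. P = [[2, 5], [3], [6]].
Insert 1: 1 bumps 2 from row 1; 2 bumps 3 from row 2; 3 bumps 6 from row 3; 6 starts row 4. P = [[1, 5], [2], [3], [6]].
Insert 4: 4 bumps 5 from row 1; 5 appends to row 2. P = [[1, 4], [2, 5], [3], [6]].

So P = [[1, 4], [2, 5], [3], [6]], Q = [[1, 3], [2, 6], [4], [5]].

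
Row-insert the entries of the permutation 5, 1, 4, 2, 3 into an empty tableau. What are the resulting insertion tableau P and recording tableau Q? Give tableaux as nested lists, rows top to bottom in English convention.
Insert each entry of the permutation into P by Schensted row insertion, recording in Q the position of each new cell.

After inserting 5: P = [[5]].
After inserting 1: P = [[1], [5]].
After inserting 4: P = [[1, 4], [5]].
After inserting 2: P = [[1, 2], [4], [5]].
After inserting 3: P = [[1, 2, 3], [4], [5]].

So P = [[1, 2, 3], [4], [5]], Q = [[1, 3, 5], [2], [4]].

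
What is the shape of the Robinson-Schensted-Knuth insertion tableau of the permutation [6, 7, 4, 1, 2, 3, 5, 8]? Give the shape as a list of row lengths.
[5, 2, 1]

Row-insert each entry into an empty tableau.

After inserting 6: P = [[6]].
After inserting 7: P = [[6, 7]].
After inserting 4: P = [[4, 7], [6]].
After inserting 1: P = [[1, 7], [4], [6]].
After inserting 2: P = [[1, 2], [4, 7], [6]].
After inserting 3: P = [[1, 2, 3], [4, 7], [6]].
After inserting 5: P = [[1, 2, 3, 5], [4, 7], [6]].
After inserting 8: P = [[1, 2, 3, 5, 8], [4, 7], [6]].

The final insertion tableau P = [[1, 2, 3, 5, 8], [4, 7], [6]] has shape [5, 2, 1].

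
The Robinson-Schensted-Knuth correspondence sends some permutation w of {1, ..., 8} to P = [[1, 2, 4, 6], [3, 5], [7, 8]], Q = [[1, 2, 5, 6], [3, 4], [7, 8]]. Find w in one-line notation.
7 8 1 3 5 6 2 4

Reverse RSK: for i = n, n-1, ..., 1, locate i in Q, remove the corresponding corner cell from P, and reverse-bump its entry up through P; the value ejected from row 1 is w(i).

So w = 7 8 1 3 5 6 2 4.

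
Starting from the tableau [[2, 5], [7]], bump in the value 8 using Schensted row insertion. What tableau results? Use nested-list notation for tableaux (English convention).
[[2, 5, 8], [7]]

8 is larger than every entry of row 1, so it is appended to row 1. The new tableau is [[2, 5, 8], [7]].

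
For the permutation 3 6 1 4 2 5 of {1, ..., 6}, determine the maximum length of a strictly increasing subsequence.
3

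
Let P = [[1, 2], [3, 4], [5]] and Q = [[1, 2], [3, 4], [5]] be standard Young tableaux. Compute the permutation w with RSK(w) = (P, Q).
Reverse the RSK construction: for i from n down to 1, find the cell of Q containing i, remove the entry at that cell from P, and reverse-bump it up through P; the value ejected from row 1 is w(i).

Step i=5: Q has 5 at row 3, column 1; remove 5 from row 3 of P and reverse-bump: 5 enters row 2 and ejects 4; 4 enters row 1 and ejects 2. So w(5) = 2. P is now [[1, 4], [3, 5]].
Step i=4: Q has 4 at row 2, column 2; remove 5 from row 2 of P and reverse-bump: 5 enters row 1 and ejects 4. So w(4) = 4. P is now [[1, 5], [3]].
Step i=3: Q has 3 at row 2, column 1; remove 3 from row 2 of P and reverse-bump: 3 enters row 1 and ejects 1. So w(3) = 1. P is now [[3, 5]].
Step i=2: Q has 2 at row 1, column 2; remove that cell from P, ejecting 5. So w(2) = 5. P is now [[3]].
Step i=1: Q has 1 at row 1, column 1; remove that cell from P, ejecting 3. So w(1) = 3. P is now [].

So w = 3 5 1 4 2.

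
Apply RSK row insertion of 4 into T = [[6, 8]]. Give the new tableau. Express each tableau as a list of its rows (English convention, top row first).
[[4, 8], [6]]

In row 1, 4 replaces 6 (the leftmost entry greater than 4); 6 is bumped to row 2. 6 starts a new row 2. The new tableau is [[4, 8], [6]].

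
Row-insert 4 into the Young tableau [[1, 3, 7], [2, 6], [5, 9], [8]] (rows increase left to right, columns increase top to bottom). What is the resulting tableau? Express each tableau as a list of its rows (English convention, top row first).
[[1, 3, 4], [2, 6, 7], [5, 9], [8]]

In row 1, 4 replaces 7 (the leftmost entry greater than 4); 7 is bumped to row 2. 7 is appended to row 2. The new tableau is [[1, 3, 4], [2, 6, 7], [5, 9], [8]].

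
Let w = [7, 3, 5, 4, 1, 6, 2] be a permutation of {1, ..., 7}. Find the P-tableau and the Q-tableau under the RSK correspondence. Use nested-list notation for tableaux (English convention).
Insert each entry of the permutation into P by Schensted row insertion, recording in Q the position of each new cell.

After inserting 7: P = [[7]].
After inserting 3: P = [[3], [7]].
After inserting 5: P = [[3, 5], [7]].
After inserting 4: P = [[3, 4], [5], [7]].
After inserting 1: P = [[1, 4], [3], [5], [7]].
After inserting 6: P = [[1, 4, 6], [3], [5], [7]].
After inserting 2: P = [[1, 2, 6], [3, 4], [5], [7]].

So P = [[1, 2, 6], [3, 4], [5], [7]], Q = [[1, 3, 6], [2, 7], [4], [5]].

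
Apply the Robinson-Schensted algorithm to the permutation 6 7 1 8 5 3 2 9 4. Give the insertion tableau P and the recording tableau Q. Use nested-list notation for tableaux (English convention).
Insert each entry of the permutation into P by Schensted row insertion, recording in Q the position of each new cell.

Insert 6: appended to row 1. P = [[6]].
Insert 7: appended to row 1. P = [[6, 7]].
Insert 1: 1 bumps 6 from row 1; 6 starts row 2. P = [[1, 7], [6]].
Insert 8: appended to row 1. P = [[1, 7, 8], [6]].
Insert 5: 5 bumps 7 from row 1; 7 appends to row 2. P = [[1, 5, 8], [6, 7]].
Insert 3: 3 bumps 5 from row 1; 5 bumps 6 from row 2; 6 starts row 3. P = [[1, 3, 8], [5, 7], [6]].
Insert 2: 2 bumps 3 from row 1; 3 bumps 5 from row 2; 5 bumps 6 from row 3; 6 starts row 4. P = [[1, 2, 8], [3, 7], [5], [6]].
Insert 9: appended to row 1. P = [[1, 2, 8, 9], [3, 7], [5], [6]].
Insert 4: 4 bumps 8 from row 1; 8 appends to row 2. P = [[1, 2, 4, 9], [3, 7, 8], [5], [6]].

So P = [[1, 2, 4, 9], [3, 7, 8], [5], [6]], Q = [[1, 2, 4, 8], [3, 5, 9], [6], [7]].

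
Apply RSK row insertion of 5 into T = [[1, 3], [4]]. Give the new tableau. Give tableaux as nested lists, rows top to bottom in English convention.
5 is larger than every entry of row 1, so it is appended to row 1. The new tableau is [[1, 3, 5], [4]].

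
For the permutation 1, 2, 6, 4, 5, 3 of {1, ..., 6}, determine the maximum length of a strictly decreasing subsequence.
3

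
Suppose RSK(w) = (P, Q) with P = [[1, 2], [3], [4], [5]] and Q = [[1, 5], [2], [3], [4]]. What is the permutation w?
Reverse the RSK construction: for i from n down to 1, find the cell of Q containing i, remove the entry at that cell from P, and reverse-bump it up through P; the value ejected from row 1 is w(i).

Step i=5: Q has 5 at row 1, column 2; remove that cell from P, ejecting 2. So w(5) = 2. P is now [[1], [3], [4], [5]].
Step i=4: Q has 4 at row 4, column 1; remove 5 from row 4 of P and reverse-bump: 5 enters row 3 and ejects 4; 4 enters row 2 and ejects 3; 3 enters row 1 and ejects 1. So w(4) = 1. P is now [[3], [4], [5]].
Step i=3: Q has 3 at row 3, column 1; remove 5 from row 3 of P and reverse-bump: 5 enters row 2 and ejects 4; 4 enters row 1 and ejects 3. So w(3) = 3. P is now [[4], [5]].
Step i=2: Q has 2 at row 2, column 1; remove 5 from row 2 of P and reverse-bump: 5 enters row 1 and ejects 4. So w(2) = 4. P is now [[5]].
Step i=1: Q has 1 at row 1, column 1; remove that cell from P, ejecting 5. So w(1) = 5. P is now [].

So w = 5 4 3 1 2.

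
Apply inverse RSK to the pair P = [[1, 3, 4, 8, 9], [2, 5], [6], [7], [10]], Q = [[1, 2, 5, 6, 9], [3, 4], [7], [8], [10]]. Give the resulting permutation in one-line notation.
Reverse the RSK construction: for i from n down to 1, find the cell of Q containing i, remove the entry at that cell from P, and reverse-bump it up through P; the value ejected from row 1 is w(i).

Step i=10: Q has 10 at row 5, column 1; remove 10 from row 5 of P and reverse-bump: 10 enters row 4 and ejects 7; 7 enters row 3 and ejects 6; 6 enters row 2 and ejects 5; 5 enters row 1 and ejects 4. So w(10) = 4. P is now [[1, 3, 5, 8, 9], [2, 6], [7], [10]].
Step i=9: Q has 9 at row 1, column 5; remove that cell from P, ejecting 9. So w(9) = 9. P is now [[1, 3, 5, 8], [2, 6], [7], [10]].
Step i=8: Q has 8 at row 4, column 1; remove 10 from row 4 of P and reverse-bump: 10 enters row 3 and ejects 7; 7 enters row 2 and ejects 6; 6 enters row 1 and ejects 5. So w(8) = 5. P is now [[1, 3, 6, 8], [2, 7], [10]].
Step i=7: Q has 7 at row 3, column 1; remove 10 from row 3 of P and reverse-bump: 10 enters row 2 and ejects 7; 7 enters row 1 and ejects 6. So w(7) = 6. P is now [[1, 3, 7, 8], [2, 10]].
Step i=6: Q has 6 at row 1, column 4; remove that cell from P, ejecting 8. So w(6) = 8. P is now [[1, 3, 7], [2, 10]].
Step i=5: Q has 5 at row 1, column 3; remove that cell from P, ejecting 7. So w(5) = 7. P is now [[1, 3], [2, 10]].
Step i=4: Q has 4 at row 2, column 2; remove 10 from row 2 of P and reverse-bump: 10 enters row 1 and ejects 3. So w(4) = 3. P is now [[1, 10], [2]].
Step i=3: Q has 3 at row 2, column 1; remove 2 from row 2 of P and reverse-bump: 2 enters row 1 and ejects 1. So w(3) = 1. P is now [[2, 10]].
Step i=2: Q has 2 at row 1, column 2; remove that cell from P, ejecting 10. So w(2) = 10. P is now [[2]].
Step i=1: Q has 1 at row 1, column 1; remove that cell from P, ejecting 2. So w(1) = 2. P is now [].

So w = 2 10 1 3 7 8 6 5 9 4.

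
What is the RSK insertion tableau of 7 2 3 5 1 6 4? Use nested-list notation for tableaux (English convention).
P = [[1, 3, 4, 6], [2, 5], [7]]

Insert 7: appended to row 1. P = [[7]].
Insert 2: 2 bumps 7 from row 1; 7 starts row 2. P = [[2], [7]].
Insert 3: appended to row 1. P = [[2, 3], [7]].
Insert 5: appended to row 1. P = [[2, 3, 5], [7]].
Insert 1: 1 bumps 2 from row 1; 2 bumps 7 from row 2; 7 starts row 3. P = [[1, 3, 5], [2], [7]].
Insert 6: appended to row 1. P = [[1, 3, 5, 6], [2], [7]].
Insert 4: 4 bumps 5 from row 1; 5 appends to row 2. P = [[1, 3, 4, 6], [2, 5], [7]].

So P = [[1, 3, 4, 6], [2, 5], [7]].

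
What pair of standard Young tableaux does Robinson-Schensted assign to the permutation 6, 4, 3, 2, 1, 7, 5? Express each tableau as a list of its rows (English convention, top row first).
Insert each entry of the permutation into P by Schensted row insertion, recording in Q the position of each new cell.

Insert 6: appended to row 1. P = [[6]].
Insert 4: 4 bumps 6 from row 1; 6 starts row 2. P = [[4], [6]].
Insert 3: 3 bumps 4 from row 1; 4 bumps 6 from row 2; 6 starts row 3. P = [[3], [4], [6]].
Insert 2: 2 bumps 3 from row 1; 3 bumps 4 from row 2; 4 bumps 6 from row 3; 6 starts row 4. P = [[2], [3], [4], [6]].
Insert 1: 1 bumps 2 from row 1; 2 bumps 3 from row 2; 3 bumps 4 from row 3; 4 bumps 6 from row 4; 6 starts row 5. P = [[1], [2], [3], [4], [6]].
Insert 7: appended to row 1. P = [[1, 7], [2], [3], [4], [6]].
Insert 5: 5 bumps 7 from row 1; 7 appends to row 2. P = [[1, 5], [2, 7], [3], [4], [6]].

So P = [[1, 5], [2, 7], [3], [4], [6]], Q = [[1, 6], [2, 7], [3], [4], [5]].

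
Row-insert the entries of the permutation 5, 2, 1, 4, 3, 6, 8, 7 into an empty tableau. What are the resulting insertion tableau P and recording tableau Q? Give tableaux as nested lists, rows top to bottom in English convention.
Insert each entry of the permutation into P by Schensted row insertion, recording in Q the position of each new cell.

Insert 5: appended to row 1. P = [[5]].
Insert 2: 2 bumps 5 from row 1; 5 starts row 2. P = [[2], [5]].
Insert 1: 1 bumps 2 from row 1; 2 bumps 5 from row 2; 5 starts row 3. P = [[1], [2], [5]].
Insert 4: appended to row 1. P = [[1, 4], [2], [5]].
Insert 3: 3 bumps 4 from row 1; 4 appends to row 2. P = [[1, 3], [2, 4], [5]].
Insert 6: appended to row 1. P = [[1, 3, 6], [2, 4], [5]].
Insert 8: appended to row 1. P = [[1, 3, 6, 8], [2, 4], [5]].
Insert 7: 7 bumps 8 from row 1; 8 appends to row 2. P = [[1, 3, 6, 7], [2, 4, 8], [5]].

So P = [[1, 3, 6, 7], [2, 4, 8], [5]], Q = [[1, 4, 6, 7], [2, 5, 8], [3]].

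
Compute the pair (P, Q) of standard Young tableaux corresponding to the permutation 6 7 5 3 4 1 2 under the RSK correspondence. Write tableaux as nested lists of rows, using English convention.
Insert each entry of the permutation into P by Schensted row insertion, recording in Q the position of each new cell.

Insert 6: appended to row 1. P = [[6]].
Insert 7: appended to row 1. P = [[6, 7]].
Insert 5: 5 bumps 6 from row 1; 6 starts row 2. P = [[5, 7], [6]].
Insert 3: 3 bumps 5 from row 1; 5 bumps 6 from row 2; 6 starts row 3. P = [[3, 7], [5], [6]].
Insert 4: 4 bumps 7 from row 1; 7 appends to row 2. P = [[3, 4], [5, 7], [6]].
Insert 1: 1 bumps 3 from row 1; 3 bumps 5 from row 2; 5 bumps 6 from row 3; 6 starts row 4. P = [[1, 4], [3, 7], [5], [6]].
Insert 2: 2 bumps 4 from row 1; 4 bumps 7 from row 2; 7 appends to row 3. P = [[1, 2], [3, 4], [5, 7], [6]].

So P = [[1, 2], [3, 4], [5, 7], [6]], Q = [[1, 2], [3, 5], [4, 7], [6]].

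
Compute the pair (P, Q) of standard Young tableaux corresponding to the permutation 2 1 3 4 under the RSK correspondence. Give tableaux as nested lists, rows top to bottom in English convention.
Insert each entry of the permutation into P by Schensted row insertion, recording in Q the position of each new cell.

Insert 2: appended to row 1. P = [[2]].
Insert 1: 1 bumps 2 from row 1; 2 starts row 2. P = [[1], [2]].
Insert 3: appended to row 1. P = [[1, 3], [2]].
Insert 4: appended to row 1. P = [[1, 3, 4], [2]].

So P = [[1, 3, 4], [2]], Q = [[1, 3, 4], [2]].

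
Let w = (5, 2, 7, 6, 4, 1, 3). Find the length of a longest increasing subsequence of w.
2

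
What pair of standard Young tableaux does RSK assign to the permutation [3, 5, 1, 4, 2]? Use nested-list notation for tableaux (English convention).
Insert each entry of the permutation into P by Schensted row insertion, recording in Q the position of each new cell.

Insert 3: appended to row 1. P = [[3]].
Insert 5: appended to row 1. P = [[3, 5]].
Insert 1: 1 bumps 3 from row 1; 3 starts row 2. P = [[1, 5], [3]].
Insert 4: 4 bumps 5 from row 1; 5 appends to row 2. P = [[1, 4], [3, 5]].
Insert 2: 2 bumps 4 from row 1; 4 bumps 5 from row 2; 5 starts row 3. P = [[1, 2], [3, 4], [5]].

So P = [[1, 2], [3, 4], [5]], Q = [[1, 2], [3, 4], [5]].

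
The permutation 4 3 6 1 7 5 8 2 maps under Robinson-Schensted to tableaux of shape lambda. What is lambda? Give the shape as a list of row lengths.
Row-insert each entry into an empty tableau.

After inserting 4: P = [[4]].
After inserting 3: P = [[3], [4]].
After inserting 6: P = [[3, 6], [4]].
After inserting 1: P = [[1, 6], [3], [4]].
After inserting 7: P = [[1, 6, 7], [3], [4]].
After inserting 5: P = [[1, 5, 7], [3, 6], [4]].
After inserting 8: P = [[1, 5, 7, 8], [3, 6], [4]].
After inserting 2: P = [[1, 2, 7, 8], [3, 5], [4, 6]].

The final insertion tableau P = [[1, 2, 7, 8], [3, 5], [4, 6]] has shape [4, 2, 2].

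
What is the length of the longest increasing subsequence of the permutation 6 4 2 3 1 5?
3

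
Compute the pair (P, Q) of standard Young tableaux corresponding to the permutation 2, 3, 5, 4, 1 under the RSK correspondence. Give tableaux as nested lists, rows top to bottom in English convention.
Insert each entry of the permutation into P by Schensted row insertion, recording in Q the position of each new cell.

Insert 2: appended to row 1. P = [[2]].
Insert 3: appended to row 1. P = [[2, 3]].
Insert 5: appended to row 1. P = [[2, 3, 5]].
Insert 4: 4 bumps 5 from row 1; 5 starts row 2. P = [[2, 3, 4], [5]].
Insert 1: 1 bumps 2 from row 1; 2 bumps 5 from row 2; 5 starts row 3. P = [[1, 3, 4], [2], [5]].

So P = [[1, 3, 4], [2], [5]], Q = [[1, 2, 3], [4], [5]].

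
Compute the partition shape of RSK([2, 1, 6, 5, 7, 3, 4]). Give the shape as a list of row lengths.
[3, 3, 1]

Row-insert each entry into an empty tableau.

After inserting 2: P = [[2]].
After inserting 1: P = [[1], [2]].
After inserting 6: P = [[1, 6], [2]].
After inserting 5: P = [[1, 5], [2, 6]].
After inserting 7: P = [[1, 5, 7], [2, 6]].
After inserting 3: P = [[1, 3, 7], [2, 5], [6]].
After inserting 4: P = [[1, 3, 4], [2, 5, 7], [6]].

The final insertion tableau P = [[1, 3, 4], [2, 5, 7], [6]] has shape [3, 3, 1].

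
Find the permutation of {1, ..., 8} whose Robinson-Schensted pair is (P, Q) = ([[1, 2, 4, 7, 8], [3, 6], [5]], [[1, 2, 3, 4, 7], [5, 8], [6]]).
1 5 6 7 3 2 8 4

Reverse the RSK construction: for i from n down to 1, find the cell of Q containing i, remove the entry at that cell from P, and reverse-bump it up through P; the value ejected from row 1 is w(i).

Step i=8: Q has 8 at row 2, column 2; remove 6 from row 2 of P and reverse-bump: 6 enters row 1 and ejects 4. So w(8) = 4. P is now [[1, 2, 6, 7, 8], [3], [5]].
Step i=7: Q has 7 at row 1, column 5; remove that cell from P, ejecting 8. So w(7) = 8. P is now [[1, 2, 6, 7], [3], [5]].
Step i=6: Q has 6 at row 3, column 1; remove 5 from row 3 of P and reverse-bump: 5 enters row 2 and ejects 3; 3 enters row 1 and ejects 2. So w(6) = 2. P is now [[1, 3, 6, 7], [5]].
Step i=5: Q has 5 at row 2, column 1; remove 5 from row 2 of P and reverse-bump: 5 enters row 1 and ejects 3. So w(5) = 3. P is now [[1, 5, 6, 7]].
Step i=4: Q has 4 at row 1, column 4; remove that cell from P, ejecting 7. So w(4) = 7. P is now [[1, 5, 6]].
Step i=3: Q has 3 at row 1, column 3; remove that cell from P, ejecting 6. So w(3) = 6. P is now [[1, 5]].
Step i=2: Q has 2 at row 1, column 2; remove that cell from P, ejecting 5. So w(2) = 5. P is now [[1]].
Step i=1: Q has 1 at row 1, column 1; remove that cell from P, ejecting 1. So w(1) = 1. P is now [].

So w = 1 5 6 7 3 2 8 4.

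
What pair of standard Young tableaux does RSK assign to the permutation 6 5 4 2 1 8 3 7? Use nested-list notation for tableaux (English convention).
P = [[1, 3, 7], [2, 8], [4], [5], [6]], Q = [[1, 6, 8], [2, 7], [3], [4], [5]]

Insert each entry of the permutation into P by Schensted row insertion, recording in Q the position of each new cell.

Insert 6: appended to row 1. P = [[6]], Q = [[1]].
Insert 5: 5 bumps 6 from row 1; 6 starts row 2. P = [[5], [6]], Q = [[1], [2]].
Insert 4: 4 bumps 5 from row 1; 5 bumps 6 from row 2; 6 starts row 3. P = [[4], [5], [6]], Q = [[1], [2], [3]].
Insert 2: 2 bumps 4 from row 1; 4 bumps 5 from row 2; 5 bumps 6 from row 3; 6 starts row 4. P = [[2], [4], [5], [6]], Q = [[1], [2], [3], [4]].
Insert 1: 1 bumps 2 from row 1; 2 bumps 4 from row 2; 4 bumps 5 from row 3; 5 bumps 6 from row 4; 6 starts row 5. P = [[1], [2], [4], [5], [6]], Q = [[1], [2], [3], [4], [5]].
Insert 8: appended to row 1. P = [[1, 8], [2], [4], [5], [6]], Q = [[1, 6], [2], [3], [4], [5]].
Insert 3: 3 bumps 8 from row 1; 8 appends to row 2. P = [[1, 3], [2, 8], [4], [5], [6]], Q = [[1, 6], [2, 7], [3], [4], [5]].
Insert 7: appended to row 1. P = [[1, 3, 7], [2, 8], [4], [5], [6]], Q = [[1, 6, 8], [2, 7], [3], [4], [5]].

So P = [[1, 3, 7], [2, 8], [4], [5], [6]], Q = [[1, 6, 8], [2, 7], [3], [4], [5]].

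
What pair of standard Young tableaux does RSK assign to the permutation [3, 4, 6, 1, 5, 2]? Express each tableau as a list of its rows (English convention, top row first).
P = [[1, 2, 5], [3, 4], [6]], Q = [[1, 2, 3], [4, 5], [6]]

Insert each entry of the permutation into P by Schensted row insertion, recording in Q the position of each new cell.

Insert 3: appended to row 1. P = [[3]].
Insert 4: appended to row 1. P = [[3, 4]].
Insert 6: appended to row 1. P = [[3, 4, 6]].
Insert 1: 1 bumps 3 from row 1; 3 starts row 2. P = [[1, 4, 6], [3]].
Insert 5: 5 bumps 6 from row 1; 6 appends to row 2. P = [[1, 4, 5], [3, 6]].
Insert 2: 2 bumps 4 from row 1; 4 bumps 6 from row 2; 6 starts row 3. P = [[1, 2, 5], [3, 4], [6]].

So P = [[1, 2, 5], [3, 4], [6]], Q = [[1, 2, 3], [4, 5], [6]].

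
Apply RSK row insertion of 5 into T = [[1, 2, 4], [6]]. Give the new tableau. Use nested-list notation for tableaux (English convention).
[[1, 2, 4, 5], [6]]

5 is larger than every entry of row 1, so it is appended to row 1. The new tableau is [[1, 2, 4, 5], [6]].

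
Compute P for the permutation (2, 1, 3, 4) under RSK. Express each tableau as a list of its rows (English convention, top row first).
Insert 2: appended to row 1. P = [[2]].
Insert 1: 1 bumps 2 from row 1; 2 starts row 2. P = [[1], [2]].
Insert 3: appended to row 1. P = [[1, 3], [2]].
Insert 4: appended to row 1. P = [[1, 3, 4], [2]].

So P = [[1, 3, 4], [2]].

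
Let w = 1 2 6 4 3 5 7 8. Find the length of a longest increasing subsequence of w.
6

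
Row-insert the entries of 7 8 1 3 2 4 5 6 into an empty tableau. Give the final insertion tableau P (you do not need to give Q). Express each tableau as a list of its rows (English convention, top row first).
P = [[1, 2, 4, 5, 6], [3, 8], [7]]

Insert 7: appended to row 1. P = [[7]].
Insert 8: appended to row 1. P = [[7, 8]].
Insert 1: 1 bumps 7 from row 1; 7 starts row 2. P = [[1, 8], [7]].
Insert 3: 3 bumps 8 from row 1; 8 appends to row 2. P = [[1, 3], [7, 8]].
Insert 2: 2 bumps 3 from row 1; 3 bumps 7 from row 2; 7 starts row 3. P = [[1, 2], [3, 8], [7]].
Insert 4: appended to row 1. P = [[1, 2, 4], [3, 8], [7]].
Insert 5: appended to row 1. P = [[1, 2, 4, 5], [3, 8], [7]].
Insert 6: appended to row 1. P = [[1, 2, 4, 5, 6], [3, 8], [7]].

So P = [[1, 2, 4, 5, 6], [3, 8], [7]].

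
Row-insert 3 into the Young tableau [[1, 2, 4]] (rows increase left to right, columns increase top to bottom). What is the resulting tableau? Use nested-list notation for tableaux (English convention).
In row 1, 3 replaces 4 (the leftmost entry greater than 3); 4 is bumped to row 2. 4 starts a new row 2. The new tableau is [[1, 2, 3], [4]].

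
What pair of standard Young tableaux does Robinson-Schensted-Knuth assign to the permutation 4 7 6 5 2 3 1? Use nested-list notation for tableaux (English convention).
P = [[1, 3], [2, 5], [4], [6], [7]], Q = [[1, 2], [3, 6], [4], [5], [7]]

Insert each entry of the permutation into P by Schensted row insertion, recording in Q the position of each new cell.

Insert 4: appended to row 1. P = [[4]].
Insert 7: appended to row 1. P = [[4, 7]].
Insert 6: 6 bumps 7 from row 1; 7 starts row 2. P = [[4, 6], [7]].
Insert 5: 5 bumps 6 from row 1; 6 bumps 7 from row 2; 7 starts row 3. P = [[4, 5], [6], [7]].
Insert 2: 2 bumps 4 from row 1; 4 bumps 6 from row 2; 6 bumps 7 from row 3; 7 starts row 4. P = [[2, 5], [4], [6], [7]].
Insert 3: 3 bumps 5 from row 1; 5 appends to row 2. P = [[2, 3], [4, 5], [6], [7]].
Insert 1: 1 bumps 2 from row 1; 2 bumps 4 from row 2; 4 bumps 6 from row 3; 6 bumps 7 from row 4; 7 starts row 5. P = [[1, 3], [2, 5], [4], [6], [7]].

So P = [[1, 3], [2, 5], [4], [6], [7]], Q = [[1, 2], [3, 6], [4], [5], [7]].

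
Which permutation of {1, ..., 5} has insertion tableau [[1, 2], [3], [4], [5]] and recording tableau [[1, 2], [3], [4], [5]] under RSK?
Reverse the RSK construction: for i from n down to 1, find the cell of Q containing i, remove the entry at that cell from P, and reverse-bump it up through P; the value ejected from row 1 is w(i).

Step i=5: Q has 5 at row 4, column 1; remove 5 from row 4 of P and reverse-bump: 5 enters row 3 and ejects 4; 4 enters row 2 and ejects 3; 3 enters row 1 and ejects 2. So w(5) = 2. P is now [[1, 3], [4], [5]].
Step i=4: Q has 4 at row 3, column 1; remove 5 from row 3 of P and reverse-bump: 5 enters row 2 and ejects 4; 4 enters row 1 and ejects 3. So w(4) = 3. P is now [[1, 4], [5]].
Step i=3: Q has 3 at row 2, column 1; remove 5 from row 2 of P and reverse-bump: 5 enters row 1 and ejects 4. So w(3) = 4. P is now [[1, 5]].
Step i=2: Q has 2 at row 1, column 2; remove that cell from P, ejecting 5. So w(2) = 5. P is now [[1]].
Step i=1: Q has 1 at row 1, column 1; remove that cell from P, ejecting 1. So w(1) = 1. P is now [].

So w = 1 5 4 3 2.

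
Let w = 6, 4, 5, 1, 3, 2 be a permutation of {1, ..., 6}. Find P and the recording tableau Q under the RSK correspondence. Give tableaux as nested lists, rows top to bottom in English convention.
P = [[1, 2], [3, 5], [4], [6]], Q = [[1, 3], [2, 5], [4], [6]]

Insert each entry of the permutation into P by Schensted row insertion, recording in Q the position of each new cell.

Insert 6: appended to row 1. P = [[6]].
Insert 4: 4 bumps 6 from row 1; 6 starts row 2. P = [[4], [6]].
Insert 5: appended to row 1. P = [[4, 5], [6]].
Insert 1: 1 bumps 4 from row 1; 4 bumps 6 from row 2; 6 starts row 3. P = [[1, 5], [4], [6]].
Insert 3: 3 bumps 5 from row 1; 5 appends to row 2. P = [[1, 3], [4, 5], [6]].
Insert 2: 2 bumps 3 from row 1; 3 bumps 4 from row 2; 4 bumps 6 from row 3; 6 starts row 4. P = [[1, 2], [3, 5], [4], [6]].

So P = [[1, 2], [3, 5], [4], [6]], Q = [[1, 3], [2, 5], [4], [6]].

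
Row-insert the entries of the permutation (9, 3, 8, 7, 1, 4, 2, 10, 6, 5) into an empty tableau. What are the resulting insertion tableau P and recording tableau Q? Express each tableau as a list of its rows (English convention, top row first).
P = [[1, 2, 5], [3, 4, 6], [7, 10], [8], [9]], Q = [[1, 3, 8], [2, 6, 9], [4, 10], [5], [7]]

Insert each entry of the permutation into P by Schensted row insertion, recording in Q the position of each new cell.

Insert 9: appended to row 1. P = [[9]].
Insert 3: 3 bumps 9 from row 1; 9 starts row 2. P = [[3], [9]].
Insert 8: appended to row 1. P = [[3, 8], [9]].
Insert 7: 7 bumps 8 from row 1; 8 bumps 9 from row 2; 9 starts row 3. P = [[3, 7], [8], [9]].
Insert 1: 1 bumps 3 from row 1; 3 bumps 8 from row 2; 8 bumps 9 from row 3; 9 starts row 4. P = [[1, 7], [3], [8], [9]].
Insert 4: 4 bumps 7 from row 1; 7 appends to row 2. P = [[1, 4], [3, 7], [8], [9]].
Insert 2: 2 bumps 4 from row 1; 4 bumps 7 from row 2; 7 bumps 8 from row 3; 8 bumps 9 from row 4; 9 starts row 5. P = [[1, 2], [3, 4], [7], [8], [9]].
Insert 10: appended to row 1. P = [[1, 2, 10], [3, 4], [7], [8], [9]].
Insert 6: 6 bumps 10 from row 1; 10 appends to row 2. P = [[1, 2, 6], [3, 4, 10], [7], [8], [9]].
Insert 5: 5 bumps 6 from row 1; 6 bumps 10 from row 2; 10 appends to row 3. P = [[1, 2, 5], [3, 4, 6], [7, 10], [8], [9]].

So P = [[1, 2, 5], [3, 4, 6], [7, 10], [8], [9]], Q = [[1, 3, 8], [2, 6, 9], [4, 10], [5], [7]].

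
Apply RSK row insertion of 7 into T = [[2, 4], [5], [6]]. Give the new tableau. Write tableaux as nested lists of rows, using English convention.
[[2, 4, 7], [5], [6]]

7 is larger than every entry of row 1, so it is appended to row 1. The new tableau is [[2, 4, 7], [5], [6]].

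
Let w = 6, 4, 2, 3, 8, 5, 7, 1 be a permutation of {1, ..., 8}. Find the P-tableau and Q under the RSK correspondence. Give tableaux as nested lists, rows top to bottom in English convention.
P = [[1, 3, 5, 7], [2, 8], [4], [6]], Q = [[1, 4, 5, 7], [2, 6], [3], [8]]

Insert each entry of the permutation into P by Schensted row insertion, recording in Q the position of each new cell.

After inserting 6: P = [[6]].
After inserting 4: P = [[4], [6]].
After inserting 2: P = [[2], [4], [6]].
After inserting 3: P = [[2, 3], [4], [6]].
After inserting 8: P = [[2, 3, 8], [4], [6]].
After inserting 5: P = [[2, 3, 5], [4, 8], [6]].
After inserting 7: P = [[2, 3, 5, 7], [4, 8], [6]].
After inserting 1: P = [[1, 3, 5, 7], [2, 8], [4], [6]].

So P = [[1, 3, 5, 7], [2, 8], [4], [6]], Q = [[1, 4, 5, 7], [2, 6], [3], [8]].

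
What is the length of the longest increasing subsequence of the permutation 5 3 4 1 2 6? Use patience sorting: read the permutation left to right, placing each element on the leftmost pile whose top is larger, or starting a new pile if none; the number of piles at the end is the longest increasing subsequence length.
3

5: new pile. tops = [5]
3: onto pile 1 (replacing 5). tops = [3]
4: new pile. tops = [3, 4]
1: onto pile 1 (replacing 3). tops = [1, 4]
2: onto pile 2 (replacing 4). tops = [1, 2]
6: new pile. tops = [1, 2, 6]

3 piles, so the longest increasing subsequence has length 3.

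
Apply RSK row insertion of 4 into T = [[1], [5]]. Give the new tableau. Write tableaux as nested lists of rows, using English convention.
4 is larger than every entry of row 1, so it is appended to row 1. The new tableau is [[1, 4], [5]].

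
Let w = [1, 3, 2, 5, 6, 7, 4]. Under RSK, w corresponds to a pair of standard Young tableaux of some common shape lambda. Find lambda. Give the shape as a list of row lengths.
Row-insert each entry into an empty tableau.

After inserting 1: P = [[1]].
After inserting 3: P = [[1, 3]].
After inserting 2: P = [[1, 2], [3]].
After inserting 5: P = [[1, 2, 5], [3]].
After inserting 6: P = [[1, 2, 5, 6], [3]].
After inserting 7: P = [[1, 2, 5, 6, 7], [3]].
After inserting 4: P = [[1, 2, 4, 6, 7], [3, 5]].

The final insertion tableau P = [[1, 2, 4, 6, 7], [3, 5]] has shape [5, 2].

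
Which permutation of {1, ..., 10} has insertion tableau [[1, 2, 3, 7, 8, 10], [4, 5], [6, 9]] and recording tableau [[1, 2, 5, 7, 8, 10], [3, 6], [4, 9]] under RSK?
Reverse the RSK construction: for i from n down to 1, find the cell of Q containing i, remove the entry at that cell from P, and reverse-bump it up through P; the value ejected from row 1 is w(i).

Step i=10: Q has 10 at row 1, column 6; remove that cell from P, ejecting 10. So w(10) = 10. P is now [[1, 2, 3, 7, 8], [4, 5], [6, 9]].
Step i=9: Q has 9 at row 3, column 2; remove 9 from row 3 of P and reverse-bump: 9 enters row 2 and ejects 5; 5 enters row 1 and ejects 3. So w(9) = 3. P is now [[1, 2, 5, 7, 8], [4, 9], [6]].
Step i=8: Q has 8 at row 1, column 5; remove that cell from P, ejecting 8. So w(8) = 8. P is now [[1, 2, 5, 7], [4, 9], [6]].
Step i=7: Q has 7 at row 1, column 4; remove that cell from P, ejecting 7. So w(7) = 7. P is now [[1, 2, 5], [4, 9], [6]].
Step i=6: Q has 6 at row 2, column 2; remove 9 from row 2 of P and reverse-bump: 9 enters row 1 and ejects 5. So w(6) = 5. P is now [[1, 2, 9], [4], [6]].
Step i=5: Q has 5 at row 1, column 3; remove that cell from P, ejecting 9. So w(5) = 9. P is now [[1, 2], [4], [6]].
Step i=4: Q has 4 at row 3, column 1; remove 6 from row 3 of P and reverse-bump: 6 enters row 2 and ejects 4; 4 enters row 1 and ejects 2. So w(4) = 2. P is now [[1, 4], [6]].
Step i=3: Q has 3 at row 2, column 1; remove 6 from row 2 of P and reverse-bump: 6 enters row 1 and ejects 4. So w(3) = 4. P is now [[1, 6]].
Step i=2: Q has 2 at row 1, column 2; remove that cell from P, ejecting 6. So w(2) = 6. P is now [[1]].
Step i=1: Q has 1 at row 1, column 1; remove that cell from P, ejecting 1. So w(1) = 1. P is now [].

So w = 1 6 4 2 9 5 7 8 3 10.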